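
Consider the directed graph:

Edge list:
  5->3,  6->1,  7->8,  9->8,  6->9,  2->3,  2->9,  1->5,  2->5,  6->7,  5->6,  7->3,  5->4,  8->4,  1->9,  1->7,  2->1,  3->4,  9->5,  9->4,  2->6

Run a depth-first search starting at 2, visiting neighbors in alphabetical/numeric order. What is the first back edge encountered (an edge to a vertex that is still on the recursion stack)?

6->1

DFS from 2 (visiting neighbors in alphabetical/numeric order); mark gray on enter, black on exit:
2 gray
  1 gray
    5 gray
      3 gray
        4 gray
        4 black
      3 black
      5→4: 4 black — skip
      6 gray
        6→1: 1 is gray → back edge
First back edge: 6 → 1.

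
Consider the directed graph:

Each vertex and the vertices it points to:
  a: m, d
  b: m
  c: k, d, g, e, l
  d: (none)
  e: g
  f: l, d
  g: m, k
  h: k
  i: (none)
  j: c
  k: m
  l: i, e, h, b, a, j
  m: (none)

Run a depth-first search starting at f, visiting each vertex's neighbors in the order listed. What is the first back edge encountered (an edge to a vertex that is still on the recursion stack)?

c->l

DFS from f (visiting each vertex's neighbors in the order listed); mark gray on enter, black on exit:
f gray
  l gray
    i gray
    i black
    e gray
      g gray
        m gray
        m black
        k gray
          k→m: m black — skip
        k black
      g black
    e black
    h gray
      h→k: k black — skip
    h black
    b gray
      b→m: m black — skip
    b black
    a gray
      a→m: m black — skip
      d gray
      d black
    a black
    j gray
      c gray
        c→k: k black — skip
        c→d: d black — skip
        c→g: g black — skip
        c→e: e black — skip
        c→l: l is gray → back edge
First back edge: c → l.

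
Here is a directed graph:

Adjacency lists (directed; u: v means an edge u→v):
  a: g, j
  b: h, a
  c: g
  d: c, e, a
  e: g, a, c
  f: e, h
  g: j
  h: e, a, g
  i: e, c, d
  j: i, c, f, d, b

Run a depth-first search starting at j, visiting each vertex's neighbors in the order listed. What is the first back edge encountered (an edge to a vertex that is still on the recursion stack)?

g→j

DFS from j (visiting each vertex's neighbors in the order listed); mark gray on enter, black on exit:
j gray
  i gray
    e gray
      g gray
        g→j: j is gray → back edge
First back edge: g → j.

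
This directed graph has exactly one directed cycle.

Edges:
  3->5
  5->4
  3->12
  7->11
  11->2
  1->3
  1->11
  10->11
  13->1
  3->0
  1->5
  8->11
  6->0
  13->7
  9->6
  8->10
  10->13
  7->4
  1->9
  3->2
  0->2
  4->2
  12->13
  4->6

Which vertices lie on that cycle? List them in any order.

DFS with gray/black marking from 13:
13 gray
  1 gray
    3 gray
      12 gray
        12→13: 13 is gray → back edge
Back edge closes the cycle 13 → 1 → 3 → 12 → 13; its vertices are {1, 3, 12, 13}.

1, 3, 12, 13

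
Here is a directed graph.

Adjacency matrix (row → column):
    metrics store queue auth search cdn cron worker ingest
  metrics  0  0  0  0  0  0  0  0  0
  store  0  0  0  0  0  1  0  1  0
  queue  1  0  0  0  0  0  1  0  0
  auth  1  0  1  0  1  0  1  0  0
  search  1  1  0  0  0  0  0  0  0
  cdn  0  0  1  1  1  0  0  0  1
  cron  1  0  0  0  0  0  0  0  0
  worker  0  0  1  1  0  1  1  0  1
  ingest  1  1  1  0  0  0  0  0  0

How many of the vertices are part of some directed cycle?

6

A vertex is on a directed cycle iff it belongs to a strongly connected component of size ≥ 2 (or has a self-loop).
The vertices on cycles are {cdn, auth, store, ingest, search, worker} — 6 in total.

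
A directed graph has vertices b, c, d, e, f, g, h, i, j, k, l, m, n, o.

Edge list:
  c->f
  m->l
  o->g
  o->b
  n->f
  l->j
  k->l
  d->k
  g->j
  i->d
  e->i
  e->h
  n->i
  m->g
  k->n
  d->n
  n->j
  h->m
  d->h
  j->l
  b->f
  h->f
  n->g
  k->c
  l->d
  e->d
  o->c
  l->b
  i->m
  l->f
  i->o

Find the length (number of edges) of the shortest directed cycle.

2

For each vertex v, BFS finds the shortest path from v back to v.
The shortest such closed walk is l → j → l, length 2.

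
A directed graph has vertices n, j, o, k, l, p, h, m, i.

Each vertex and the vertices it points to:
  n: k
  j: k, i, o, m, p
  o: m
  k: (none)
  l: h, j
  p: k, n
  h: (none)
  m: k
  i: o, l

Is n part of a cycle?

n lies on a cycle iff there is a path from n back to itself.
Exploring from n, it never reaches itself; equivalently, its strongly connected component is a singleton.

No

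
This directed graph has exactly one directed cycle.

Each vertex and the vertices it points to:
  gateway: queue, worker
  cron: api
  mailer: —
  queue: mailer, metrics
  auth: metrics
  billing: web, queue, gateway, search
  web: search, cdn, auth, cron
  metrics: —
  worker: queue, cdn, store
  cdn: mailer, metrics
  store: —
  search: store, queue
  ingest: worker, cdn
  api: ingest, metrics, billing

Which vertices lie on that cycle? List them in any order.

api, web, cron, billing

DFS with gray/black marking from api:
api gray
  ingest gray
    worker gray
      queue gray
        mailer gray
        mailer black
        metrics gray
        metrics black
      queue black
      cdn gray
        cdn→mailer: mailer black — skip
        cdn→metrics: metrics black — skip
      cdn black
      store gray
      store black
    worker black
    ingest→cdn: cdn black — skip
  ingest black
  api→metrics: metrics black — skip
  billing gray
    web gray
      search gray
        search→store: store black — skip
        search→queue: queue black — skip
      search black
      web→cdn: cdn black — skip
      auth gray
        auth→metrics: metrics black — skip
      auth black
      cron gray
        cron→api: api is gray → back edge
Back edge closes the cycle api → billing → web → cron → api; its vertices are {api, web, cron, billing}.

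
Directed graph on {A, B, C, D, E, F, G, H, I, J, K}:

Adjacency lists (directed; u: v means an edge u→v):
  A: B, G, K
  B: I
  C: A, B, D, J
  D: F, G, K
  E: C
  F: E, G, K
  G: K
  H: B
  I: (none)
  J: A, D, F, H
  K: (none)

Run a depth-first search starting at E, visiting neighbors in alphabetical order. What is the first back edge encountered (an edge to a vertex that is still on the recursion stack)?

DFS from E (visiting neighbors in alphabetical order); mark gray on enter, black on exit:
E gray
  C gray
    A gray
      B gray
        I gray
        I black
      B black
      G gray
        K gray
        K black
      G black
      A→K: K black — skip
    A black
    C→B: B black — skip
    D gray
      F gray
        F→E: E is gray → back edge
First back edge: F → E.

F→E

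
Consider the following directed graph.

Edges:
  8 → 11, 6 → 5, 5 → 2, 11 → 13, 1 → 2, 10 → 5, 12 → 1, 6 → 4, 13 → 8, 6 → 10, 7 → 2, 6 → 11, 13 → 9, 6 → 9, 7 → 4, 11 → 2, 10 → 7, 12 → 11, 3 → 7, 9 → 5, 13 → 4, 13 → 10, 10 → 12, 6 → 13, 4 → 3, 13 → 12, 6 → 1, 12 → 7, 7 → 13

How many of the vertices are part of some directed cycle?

A vertex is on a directed cycle iff it belongs to a strongly connected component of size ≥ 2 (or has a self-loop).
The vertices on cycles are {3, 4, 7, 8, 10, 11, 12, 13} — 8 in total.

8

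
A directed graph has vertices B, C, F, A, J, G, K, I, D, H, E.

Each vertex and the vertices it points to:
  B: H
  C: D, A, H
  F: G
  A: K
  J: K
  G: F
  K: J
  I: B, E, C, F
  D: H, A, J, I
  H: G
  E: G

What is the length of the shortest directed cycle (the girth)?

2

For each vertex v, BFS finds the shortest path from v back to v.
The shortest such closed walk is K → J → K, length 2.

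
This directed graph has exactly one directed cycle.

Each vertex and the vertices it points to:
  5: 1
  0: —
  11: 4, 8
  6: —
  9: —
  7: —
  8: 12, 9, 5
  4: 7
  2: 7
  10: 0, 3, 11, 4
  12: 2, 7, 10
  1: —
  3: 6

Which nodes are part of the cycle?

8, 10, 11, 12

DFS with gray/black marking from 8:
8 gray
  12 gray
    2 gray
      7 gray
      7 black
    2 black
    12→7: 7 black — skip
    10 gray
      0 gray
      0 black
      3 gray
        6 gray
        6 black
      3 black
      11 gray
        4 gray
          4→7: 7 black — skip
        4 black
        11→8: 8 is gray → back edge
Back edge closes the cycle 8 → 12 → 10 → 11 → 8; its vertices are {8, 10, 11, 12}.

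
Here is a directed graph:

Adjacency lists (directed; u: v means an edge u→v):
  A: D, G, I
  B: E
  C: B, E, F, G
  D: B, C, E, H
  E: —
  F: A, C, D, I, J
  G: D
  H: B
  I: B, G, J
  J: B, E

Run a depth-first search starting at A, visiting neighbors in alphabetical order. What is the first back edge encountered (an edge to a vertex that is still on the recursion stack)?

F→A

DFS from A (visiting neighbors in alphabetical order); mark gray on enter, black on exit:
A gray
  D gray
    B gray
      E gray
      E black
    B black
    C gray
      C→B: B black — skip
      C→E: E black — skip
      F gray
        F→A: A is gray → back edge
First back edge: F → A.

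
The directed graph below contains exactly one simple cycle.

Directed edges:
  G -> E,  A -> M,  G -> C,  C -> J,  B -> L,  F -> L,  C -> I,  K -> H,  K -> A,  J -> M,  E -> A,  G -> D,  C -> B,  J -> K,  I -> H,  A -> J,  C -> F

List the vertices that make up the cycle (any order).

A, J, K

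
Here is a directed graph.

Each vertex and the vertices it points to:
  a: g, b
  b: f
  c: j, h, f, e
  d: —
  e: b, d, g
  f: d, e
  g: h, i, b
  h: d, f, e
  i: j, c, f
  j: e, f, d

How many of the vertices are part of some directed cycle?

A vertex is on a directed cycle iff it belongs to a strongly connected component of size ≥ 2 (or has a self-loop).
The vertices on cycles are {b, c, e, f, g, h, i, j} — 8 in total.

8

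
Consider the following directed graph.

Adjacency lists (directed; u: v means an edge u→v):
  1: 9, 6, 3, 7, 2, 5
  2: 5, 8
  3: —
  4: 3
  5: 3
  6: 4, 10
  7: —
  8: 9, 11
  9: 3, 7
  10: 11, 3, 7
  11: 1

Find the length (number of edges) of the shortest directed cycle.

4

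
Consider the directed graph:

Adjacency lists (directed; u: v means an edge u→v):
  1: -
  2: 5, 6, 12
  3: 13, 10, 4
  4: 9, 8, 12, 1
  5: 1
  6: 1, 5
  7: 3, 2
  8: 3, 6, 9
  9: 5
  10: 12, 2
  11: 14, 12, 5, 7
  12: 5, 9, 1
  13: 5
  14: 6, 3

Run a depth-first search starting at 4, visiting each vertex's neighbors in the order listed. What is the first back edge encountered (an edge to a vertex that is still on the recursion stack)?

3->4

DFS from 4 (visiting each vertex's neighbors in the order listed); mark gray on enter, black on exit:
4 gray
  9 gray
    5 gray
      1 gray
      1 black
    5 black
  9 black
  8 gray
    3 gray
      13 gray
        13→5: 5 black — skip
      13 black
      10 gray
        12 gray
          12→5: 5 black — skip
          12→9: 9 black — skip
          12→1: 1 black — skip
        12 black
        2 gray
          2→5: 5 black — skip
          6 gray
            6→1: 1 black — skip
            6→5: 5 black — skip
          6 black
          2→12: 12 black — skip
        2 black
      10 black
      3→4: 4 is gray → back edge
First back edge: 3 → 4.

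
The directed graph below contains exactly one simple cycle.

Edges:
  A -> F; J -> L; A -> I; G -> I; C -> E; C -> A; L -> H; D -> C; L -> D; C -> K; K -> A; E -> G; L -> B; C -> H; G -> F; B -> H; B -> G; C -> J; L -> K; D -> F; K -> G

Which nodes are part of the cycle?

DFS with gray/black marking from J:
J gray
  L gray
    K gray
      G gray
        F gray
        F black
        I gray
        I black
      G black
      A gray
        A→F: F black — skip
        A→I: I black — skip
      A black
    K black
    D gray
      D→F: F black — skip
      C gray
        E gray
          E→G: G black — skip
        E black
        C→J: J is gray → back edge
Back edge closes the cycle J → L → D → C → J; its vertices are {C, D, J, L}.

C, D, J, L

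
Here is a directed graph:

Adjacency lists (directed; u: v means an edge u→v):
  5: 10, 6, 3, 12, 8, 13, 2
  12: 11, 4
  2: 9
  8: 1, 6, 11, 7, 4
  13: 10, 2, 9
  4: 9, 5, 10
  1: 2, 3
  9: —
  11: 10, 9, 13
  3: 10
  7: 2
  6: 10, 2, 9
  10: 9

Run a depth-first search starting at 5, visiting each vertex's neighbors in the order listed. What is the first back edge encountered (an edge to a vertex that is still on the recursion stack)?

DFS from 5 (visiting each vertex's neighbors in the order listed); mark gray on enter, black on exit:
5 gray
  10 gray
    9 gray
    9 black
  10 black
  6 gray
    6→10: 10 black — skip
    2 gray
      2→9: 9 black — skip
    2 black
    6→9: 9 black — skip
  6 black
  3 gray
    3→10: 10 black — skip
  3 black
  12 gray
    11 gray
      11→10: 10 black — skip
      11→9: 9 black — skip
      13 gray
        13→10: 10 black — skip
        13→2: 2 black — skip
        13→9: 9 black — skip
      13 black
    11 black
    4 gray
      4→9: 9 black — skip
      4→5: 5 is gray → back edge
First back edge: 4 → 5.

4->5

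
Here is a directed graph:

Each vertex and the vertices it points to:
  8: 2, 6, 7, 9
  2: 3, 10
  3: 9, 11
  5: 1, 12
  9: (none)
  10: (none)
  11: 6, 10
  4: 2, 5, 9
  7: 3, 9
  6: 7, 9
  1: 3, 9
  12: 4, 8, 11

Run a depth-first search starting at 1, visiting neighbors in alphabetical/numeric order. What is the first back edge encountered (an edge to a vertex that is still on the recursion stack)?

7→3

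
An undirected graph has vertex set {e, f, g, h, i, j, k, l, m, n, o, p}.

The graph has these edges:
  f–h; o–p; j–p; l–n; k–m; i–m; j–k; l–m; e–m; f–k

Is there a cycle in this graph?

DFS, tracking each vertex's parent; an edge to a visited non-parent vertex closes a cycle.
Start from j:
visit j (parent –)
  visit k (parent j)
    visit f (parent k)
      visit h (parent f)
        h–f: parent, skip
      f–k: parent, skip
    k–j: parent, skip
    visit m (parent k)
      visit l (parent m)
        visit n (parent l)
          n–l: parent, skip
        l–m: parent, skip
      m–k: parent, skip
      visit i (parent m)
        i–m: parent, skip
      visit e (parent m)
        e–m: parent, skip
  visit p (parent j)
    p–j: parent, skip
    visit o (parent p)
      o–p: parent, skip
visit g (parent –)
No non-parent visited neighbor found — the graph is a forest.

No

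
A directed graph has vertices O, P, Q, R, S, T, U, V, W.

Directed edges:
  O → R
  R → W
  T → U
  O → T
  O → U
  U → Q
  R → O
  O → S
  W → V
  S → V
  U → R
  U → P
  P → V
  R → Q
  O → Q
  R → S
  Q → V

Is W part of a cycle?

No

W lies on a cycle iff there is a path from W back to itself.
Exploring from W, it never reaches itself; equivalently, its strongly connected component is a singleton.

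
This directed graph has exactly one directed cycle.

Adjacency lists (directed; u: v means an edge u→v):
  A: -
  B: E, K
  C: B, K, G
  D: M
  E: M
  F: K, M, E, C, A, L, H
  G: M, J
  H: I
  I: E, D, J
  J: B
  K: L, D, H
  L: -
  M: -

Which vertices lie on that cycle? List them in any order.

B, H, I, J, K

DFS with gray/black marking from K:
K gray
  L gray
  L black
  D gray
    M gray
    M black
  D black
  H gray
    I gray
      E gray
        E→M: M black — skip
      E black
      I→D: D black — skip
      J gray
        B gray
          B→E: E black — skip
          B→K: K is gray → back edge
Back edge closes the cycle K → H → I → J → B → K; its vertices are {B, H, I, J, K}.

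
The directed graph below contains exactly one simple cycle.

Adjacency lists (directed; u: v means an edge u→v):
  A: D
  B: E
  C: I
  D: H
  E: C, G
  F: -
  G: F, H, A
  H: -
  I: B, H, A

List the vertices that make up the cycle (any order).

DFS with gray/black marking from E:
E gray
  C gray
    I gray
      B gray
        B→E: E is gray → back edge
Back edge closes the cycle E → C → I → B → E; its vertices are {B, C, E, I}.

B, C, E, I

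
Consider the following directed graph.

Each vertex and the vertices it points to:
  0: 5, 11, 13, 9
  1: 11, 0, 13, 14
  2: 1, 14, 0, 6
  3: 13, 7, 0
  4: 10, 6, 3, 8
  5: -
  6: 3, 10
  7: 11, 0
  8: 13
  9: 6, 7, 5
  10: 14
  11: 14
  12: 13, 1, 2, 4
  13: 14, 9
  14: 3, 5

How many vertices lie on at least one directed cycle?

A vertex is on a directed cycle iff it belongs to a strongly connected component of size ≥ 2 (or has a self-loop).
The vertices on cycles are {0, 3, 6, 7, 9, 10, 11, 13, 14} — 9 in total.

9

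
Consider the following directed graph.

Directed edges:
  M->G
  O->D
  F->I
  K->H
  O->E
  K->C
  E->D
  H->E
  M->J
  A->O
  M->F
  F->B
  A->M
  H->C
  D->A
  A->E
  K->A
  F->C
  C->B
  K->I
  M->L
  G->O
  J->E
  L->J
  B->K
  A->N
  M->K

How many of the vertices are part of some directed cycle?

13

A vertex is on a directed cycle iff it belongs to a strongly connected component of size ≥ 2 (or has a self-loop).
The vertices on cycles are {A, B, C, D, E, F, G, H, J, K, L, M, O} — 13 in total.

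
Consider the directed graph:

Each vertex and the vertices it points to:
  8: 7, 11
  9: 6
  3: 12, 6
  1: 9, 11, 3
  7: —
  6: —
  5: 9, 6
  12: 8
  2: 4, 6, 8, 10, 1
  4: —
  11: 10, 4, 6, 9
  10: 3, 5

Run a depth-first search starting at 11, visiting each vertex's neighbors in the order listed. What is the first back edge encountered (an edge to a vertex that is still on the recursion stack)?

DFS from 11 (visiting each vertex's neighbors in the order listed); mark gray on enter, black on exit:
11 gray
  10 gray
    3 gray
      12 gray
        8 gray
          7 gray
          7 black
          8→11: 11 is gray → back edge
First back edge: 8 → 11.

8->11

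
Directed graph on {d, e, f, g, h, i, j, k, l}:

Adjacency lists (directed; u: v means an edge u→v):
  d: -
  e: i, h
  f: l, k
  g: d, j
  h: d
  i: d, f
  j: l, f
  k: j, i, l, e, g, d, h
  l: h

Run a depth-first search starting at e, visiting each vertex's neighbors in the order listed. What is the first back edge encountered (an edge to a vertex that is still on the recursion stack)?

DFS from e (visiting each vertex's neighbors in the order listed); mark gray on enter, black on exit:
e gray
  i gray
    d gray
    d black
    f gray
      l gray
        h gray
          h→d: d black — skip
        h black
      l black
      k gray
        j gray
          j→l: l black — skip
          j→f: f is gray → back edge
First back edge: j → f.

j->f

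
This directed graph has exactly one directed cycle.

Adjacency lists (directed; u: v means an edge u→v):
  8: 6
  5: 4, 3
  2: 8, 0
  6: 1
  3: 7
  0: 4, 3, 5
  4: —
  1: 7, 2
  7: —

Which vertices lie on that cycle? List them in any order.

1, 2, 6, 8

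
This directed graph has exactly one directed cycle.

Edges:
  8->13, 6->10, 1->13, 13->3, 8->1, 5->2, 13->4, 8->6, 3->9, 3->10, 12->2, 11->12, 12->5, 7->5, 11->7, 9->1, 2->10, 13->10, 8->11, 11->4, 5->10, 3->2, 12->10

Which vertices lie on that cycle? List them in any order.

1, 3, 9, 13

DFS with gray/black marking from 13:
13 gray
  4 gray
  4 black
  3 gray
    2 gray
      10 gray
      10 black
    2 black
    3→10: 10 black — skip
    9 gray
      1 gray
        1→13: 13 is gray → back edge
Back edge closes the cycle 13 → 3 → 9 → 1 → 13; its vertices are {1, 3, 9, 13}.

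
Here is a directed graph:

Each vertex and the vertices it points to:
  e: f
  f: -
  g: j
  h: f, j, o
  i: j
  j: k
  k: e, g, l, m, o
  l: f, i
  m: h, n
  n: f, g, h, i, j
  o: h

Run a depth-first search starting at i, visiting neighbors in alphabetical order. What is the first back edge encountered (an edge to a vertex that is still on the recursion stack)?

DFS from i (visiting neighbors in alphabetical order); mark gray on enter, black on exit:
i gray
  j gray
    k gray
      e gray
        f gray
        f black
      e black
      g gray
        g→j: j is gray → back edge
First back edge: g → j.

g→j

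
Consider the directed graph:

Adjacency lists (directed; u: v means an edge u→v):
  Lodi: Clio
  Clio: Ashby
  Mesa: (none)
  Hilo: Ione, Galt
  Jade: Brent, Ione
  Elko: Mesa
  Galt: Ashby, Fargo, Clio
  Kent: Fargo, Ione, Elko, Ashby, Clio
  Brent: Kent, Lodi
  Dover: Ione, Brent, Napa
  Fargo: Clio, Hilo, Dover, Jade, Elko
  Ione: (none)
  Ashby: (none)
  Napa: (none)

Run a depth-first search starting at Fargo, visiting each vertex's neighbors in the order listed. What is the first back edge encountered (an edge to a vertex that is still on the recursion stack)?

Galt->Fargo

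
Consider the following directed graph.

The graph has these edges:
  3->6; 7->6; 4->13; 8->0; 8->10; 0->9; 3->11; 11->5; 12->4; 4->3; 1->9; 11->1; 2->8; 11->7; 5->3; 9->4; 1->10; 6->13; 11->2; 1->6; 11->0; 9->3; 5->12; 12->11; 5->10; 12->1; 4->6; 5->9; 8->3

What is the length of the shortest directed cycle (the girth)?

3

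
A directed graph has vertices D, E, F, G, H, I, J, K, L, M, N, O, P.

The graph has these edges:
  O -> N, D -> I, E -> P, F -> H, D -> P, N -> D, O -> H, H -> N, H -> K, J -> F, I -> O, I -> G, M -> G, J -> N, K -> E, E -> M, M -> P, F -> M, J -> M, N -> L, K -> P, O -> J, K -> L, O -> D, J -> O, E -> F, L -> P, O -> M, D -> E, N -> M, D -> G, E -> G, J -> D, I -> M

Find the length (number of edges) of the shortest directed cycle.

For each vertex v, BFS finds the shortest path from v back to v.
The shortest such closed walk is O → J → O, length 2.

2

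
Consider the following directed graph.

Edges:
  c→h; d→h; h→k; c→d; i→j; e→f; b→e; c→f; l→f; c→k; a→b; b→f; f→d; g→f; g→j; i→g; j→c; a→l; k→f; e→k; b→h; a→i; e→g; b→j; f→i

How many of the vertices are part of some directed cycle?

8

A vertex is on a directed cycle iff it belongs to a strongly connected component of size ≥ 2 (or has a self-loop).
The vertices on cycles are {c, d, f, g, h, i, j, k} — 8 in total.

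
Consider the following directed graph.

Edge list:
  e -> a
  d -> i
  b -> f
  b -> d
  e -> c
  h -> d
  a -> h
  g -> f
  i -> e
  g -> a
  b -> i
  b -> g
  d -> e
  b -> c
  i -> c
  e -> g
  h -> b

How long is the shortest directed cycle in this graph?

For each vertex v, BFS finds the shortest path from v back to v.
The shortest such closed walk is b → g → a → h → b, length 4.

4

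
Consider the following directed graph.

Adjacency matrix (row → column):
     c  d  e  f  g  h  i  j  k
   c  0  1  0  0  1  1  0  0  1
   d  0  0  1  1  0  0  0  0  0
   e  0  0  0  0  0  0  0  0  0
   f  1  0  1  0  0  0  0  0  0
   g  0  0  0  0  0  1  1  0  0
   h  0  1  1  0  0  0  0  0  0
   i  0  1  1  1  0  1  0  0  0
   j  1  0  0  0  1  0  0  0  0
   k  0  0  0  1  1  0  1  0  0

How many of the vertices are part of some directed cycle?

A vertex is on a directed cycle iff it belongs to a strongly connected component of size ≥ 2 (or has a self-loop).
The vertices on cycles are {c, d, f, g, h, i, k} — 7 in total.

7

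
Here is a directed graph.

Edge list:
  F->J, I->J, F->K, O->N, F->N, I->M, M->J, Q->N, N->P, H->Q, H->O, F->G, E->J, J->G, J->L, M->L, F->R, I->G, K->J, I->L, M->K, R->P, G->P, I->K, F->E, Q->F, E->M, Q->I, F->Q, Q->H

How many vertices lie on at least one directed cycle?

A vertex is on a directed cycle iff it belongs to a strongly connected component of size ≥ 2 (or has a self-loop).
The vertices on cycles are {F, H, Q} — 3 in total.

3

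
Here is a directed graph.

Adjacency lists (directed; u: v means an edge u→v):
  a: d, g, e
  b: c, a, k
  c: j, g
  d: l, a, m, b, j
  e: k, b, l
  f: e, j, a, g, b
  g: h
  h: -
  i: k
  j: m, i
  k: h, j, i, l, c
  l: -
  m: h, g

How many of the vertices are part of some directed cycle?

A vertex is on a directed cycle iff it belongs to a strongly connected component of size ≥ 2 (or has a self-loop).
The vertices on cycles are {a, b, c, d, e, i, j, k} — 8 in total.

8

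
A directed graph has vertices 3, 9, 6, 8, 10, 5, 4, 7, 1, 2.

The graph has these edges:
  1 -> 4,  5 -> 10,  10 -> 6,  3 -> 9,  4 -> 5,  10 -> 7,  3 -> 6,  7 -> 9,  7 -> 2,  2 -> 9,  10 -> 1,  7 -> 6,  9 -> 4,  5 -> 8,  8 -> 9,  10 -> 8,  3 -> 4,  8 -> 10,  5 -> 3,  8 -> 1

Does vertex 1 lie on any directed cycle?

Yes

1 is on a cycle iff 1 can reach itself via ≥1 edge.
1 → 4 → 5 → 10 → 1 — yes.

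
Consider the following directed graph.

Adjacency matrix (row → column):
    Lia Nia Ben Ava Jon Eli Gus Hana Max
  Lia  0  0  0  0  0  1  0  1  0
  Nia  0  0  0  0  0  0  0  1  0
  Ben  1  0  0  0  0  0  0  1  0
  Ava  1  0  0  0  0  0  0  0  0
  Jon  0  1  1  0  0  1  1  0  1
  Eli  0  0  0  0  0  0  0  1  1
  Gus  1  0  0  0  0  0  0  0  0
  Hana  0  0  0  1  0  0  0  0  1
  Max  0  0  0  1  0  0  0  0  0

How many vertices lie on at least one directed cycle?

5

A vertex is on a directed cycle iff it belongs to a strongly connected component of size ≥ 2 (or has a self-loop).
The vertices on cycles are {Ava, Eli, Lia, Max, Hana} — 5 in total.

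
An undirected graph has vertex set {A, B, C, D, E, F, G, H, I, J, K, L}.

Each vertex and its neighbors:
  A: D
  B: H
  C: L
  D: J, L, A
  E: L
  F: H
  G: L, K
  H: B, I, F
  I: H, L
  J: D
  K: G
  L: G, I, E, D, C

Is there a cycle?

No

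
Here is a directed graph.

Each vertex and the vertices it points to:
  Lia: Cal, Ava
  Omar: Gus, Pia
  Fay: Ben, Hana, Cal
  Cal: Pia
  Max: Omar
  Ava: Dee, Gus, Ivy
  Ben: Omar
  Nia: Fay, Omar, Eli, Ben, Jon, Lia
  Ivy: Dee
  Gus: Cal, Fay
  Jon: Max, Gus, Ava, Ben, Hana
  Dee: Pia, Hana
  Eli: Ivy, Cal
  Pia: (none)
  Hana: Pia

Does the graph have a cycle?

Yes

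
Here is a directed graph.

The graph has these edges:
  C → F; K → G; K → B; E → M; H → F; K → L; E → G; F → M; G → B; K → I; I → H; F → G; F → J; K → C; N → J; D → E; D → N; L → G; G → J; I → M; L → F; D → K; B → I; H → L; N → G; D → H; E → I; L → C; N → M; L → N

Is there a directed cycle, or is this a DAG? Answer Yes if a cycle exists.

Yes

DFS with white/gray/black marking, starting from L:
L gray
  F gray
    M gray
    M black
    G gray
      J gray
      J black
      B gray
        I gray
          I→M: M black — skip
          H gray
            H→F: F is gray → back edge
Back edge found, so a cycle exists: F → G → B → I → H → F.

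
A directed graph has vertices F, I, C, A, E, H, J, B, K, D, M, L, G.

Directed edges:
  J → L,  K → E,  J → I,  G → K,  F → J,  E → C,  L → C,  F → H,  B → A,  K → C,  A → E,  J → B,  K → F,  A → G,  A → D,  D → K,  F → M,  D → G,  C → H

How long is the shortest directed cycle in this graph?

6

For each vertex v, BFS finds the shortest path from v back to v.
The shortest such closed walk is F → J → B → A → G → K → F, length 6.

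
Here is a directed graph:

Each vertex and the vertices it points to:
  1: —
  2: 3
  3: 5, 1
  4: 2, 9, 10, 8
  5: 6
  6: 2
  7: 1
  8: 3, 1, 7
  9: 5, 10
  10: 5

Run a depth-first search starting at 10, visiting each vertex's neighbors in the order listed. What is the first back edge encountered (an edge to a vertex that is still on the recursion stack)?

DFS from 10 (visiting each vertex's neighbors in the order listed); mark gray on enter, black on exit:
10 gray
  5 gray
    6 gray
      2 gray
        3 gray
          3→5: 5 is gray → back edge
First back edge: 3 → 5.

3→5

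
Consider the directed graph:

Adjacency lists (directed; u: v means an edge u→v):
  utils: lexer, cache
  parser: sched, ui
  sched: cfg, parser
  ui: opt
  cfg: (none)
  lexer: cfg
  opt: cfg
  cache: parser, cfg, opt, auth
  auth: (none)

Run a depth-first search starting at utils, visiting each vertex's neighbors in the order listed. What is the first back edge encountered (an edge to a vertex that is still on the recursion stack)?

DFS from utils (visiting each vertex's neighbors in the order listed); mark gray on enter, black on exit:
utils gray
  lexer gray
    cfg gray
    cfg black
  lexer black
  cache gray
    parser gray
      sched gray
        sched→cfg: cfg black — skip
        sched→parser: parser is gray → back edge
First back edge: sched → parser.

sched->parser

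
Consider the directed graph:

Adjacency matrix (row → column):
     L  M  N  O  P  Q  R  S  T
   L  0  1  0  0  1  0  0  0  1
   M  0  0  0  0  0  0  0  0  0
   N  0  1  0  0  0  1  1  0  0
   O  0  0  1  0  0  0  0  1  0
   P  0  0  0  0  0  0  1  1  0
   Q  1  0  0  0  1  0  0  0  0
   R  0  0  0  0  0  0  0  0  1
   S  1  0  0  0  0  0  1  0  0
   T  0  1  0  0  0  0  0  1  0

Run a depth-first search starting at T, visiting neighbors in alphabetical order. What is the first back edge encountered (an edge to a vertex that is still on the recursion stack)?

R->T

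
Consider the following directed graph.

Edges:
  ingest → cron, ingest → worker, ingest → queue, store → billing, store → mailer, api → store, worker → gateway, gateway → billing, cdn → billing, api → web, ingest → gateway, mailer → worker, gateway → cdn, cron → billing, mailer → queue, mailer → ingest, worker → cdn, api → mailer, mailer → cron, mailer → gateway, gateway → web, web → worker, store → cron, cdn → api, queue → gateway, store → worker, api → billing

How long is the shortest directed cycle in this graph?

For each vertex v, BFS finds the shortest path from v back to v.
The shortest such closed walk is web → worker → gateway → web, length 3.

3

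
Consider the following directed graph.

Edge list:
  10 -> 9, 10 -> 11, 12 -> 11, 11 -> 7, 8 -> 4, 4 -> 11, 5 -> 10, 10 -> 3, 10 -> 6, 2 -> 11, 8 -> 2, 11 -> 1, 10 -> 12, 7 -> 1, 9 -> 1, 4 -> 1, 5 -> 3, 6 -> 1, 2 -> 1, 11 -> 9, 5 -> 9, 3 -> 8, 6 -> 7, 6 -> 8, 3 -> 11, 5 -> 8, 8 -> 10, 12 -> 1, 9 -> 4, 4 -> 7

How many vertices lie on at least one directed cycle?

A vertex is on a directed cycle iff it belongs to a strongly connected component of size ≥ 2 (or has a self-loop).
The vertices on cycles are {3, 4, 6, 8, 9, 10, 11} — 7 in total.

7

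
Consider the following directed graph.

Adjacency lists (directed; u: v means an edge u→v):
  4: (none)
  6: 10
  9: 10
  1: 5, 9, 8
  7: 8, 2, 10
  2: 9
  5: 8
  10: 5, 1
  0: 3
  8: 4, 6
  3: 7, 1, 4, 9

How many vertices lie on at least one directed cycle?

A vertex is on a directed cycle iff it belongs to a strongly connected component of size ≥ 2 (or has a self-loop).
The vertices on cycles are {1, 5, 6, 8, 9, 10} — 6 in total.

6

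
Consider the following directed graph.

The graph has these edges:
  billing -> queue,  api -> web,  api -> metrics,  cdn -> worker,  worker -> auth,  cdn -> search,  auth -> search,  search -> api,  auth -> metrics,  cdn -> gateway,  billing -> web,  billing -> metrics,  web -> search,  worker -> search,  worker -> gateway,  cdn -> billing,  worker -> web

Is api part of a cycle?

Yes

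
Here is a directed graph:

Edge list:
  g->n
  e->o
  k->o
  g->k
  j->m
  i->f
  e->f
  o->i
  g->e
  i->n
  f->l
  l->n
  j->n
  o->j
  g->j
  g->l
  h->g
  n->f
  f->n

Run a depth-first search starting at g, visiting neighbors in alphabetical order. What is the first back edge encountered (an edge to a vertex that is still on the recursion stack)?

DFS from g (visiting neighbors in alphabetical order); mark gray on enter, black on exit:
g gray
  e gray
    f gray
      l gray
        n gray
          n→f: f is gray → back edge
First back edge: n → f.

n->f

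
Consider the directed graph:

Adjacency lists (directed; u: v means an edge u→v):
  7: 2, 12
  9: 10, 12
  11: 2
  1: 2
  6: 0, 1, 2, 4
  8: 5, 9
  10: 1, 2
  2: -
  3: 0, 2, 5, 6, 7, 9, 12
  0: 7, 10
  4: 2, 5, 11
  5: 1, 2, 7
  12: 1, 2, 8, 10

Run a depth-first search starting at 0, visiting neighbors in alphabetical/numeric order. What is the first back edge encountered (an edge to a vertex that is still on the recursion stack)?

DFS from 0 (visiting neighbors in alphabetical/numeric order); mark gray on enter, black on exit:
0 gray
  7 gray
    2 gray
    2 black
    12 gray
      1 gray
        1→2: 2 black — skip
      1 black
      12→2: 2 black — skip
      8 gray
        5 gray
          5→1: 1 black — skip
          5→2: 2 black — skip
          5→7: 7 is gray → back edge
First back edge: 5 → 7.

5->7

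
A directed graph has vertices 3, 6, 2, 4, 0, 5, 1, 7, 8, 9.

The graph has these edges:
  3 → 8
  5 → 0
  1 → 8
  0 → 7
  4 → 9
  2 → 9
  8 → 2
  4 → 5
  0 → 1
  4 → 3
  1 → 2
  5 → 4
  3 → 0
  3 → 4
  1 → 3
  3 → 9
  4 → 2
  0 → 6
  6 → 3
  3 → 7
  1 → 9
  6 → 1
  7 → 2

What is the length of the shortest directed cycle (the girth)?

For each vertex v, BFS finds the shortest path from v back to v.
The shortest such closed walk is 4 → 5 → 4, length 2.

2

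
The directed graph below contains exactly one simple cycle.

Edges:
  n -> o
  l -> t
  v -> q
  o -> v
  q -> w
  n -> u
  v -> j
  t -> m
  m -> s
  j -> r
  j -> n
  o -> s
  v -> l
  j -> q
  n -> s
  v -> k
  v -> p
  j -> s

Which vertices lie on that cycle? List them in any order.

j, n, o, v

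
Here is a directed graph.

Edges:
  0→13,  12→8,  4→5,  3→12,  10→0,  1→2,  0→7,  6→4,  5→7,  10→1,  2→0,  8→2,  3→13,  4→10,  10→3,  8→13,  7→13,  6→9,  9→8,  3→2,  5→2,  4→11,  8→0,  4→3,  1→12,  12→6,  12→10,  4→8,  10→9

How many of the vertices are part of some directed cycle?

6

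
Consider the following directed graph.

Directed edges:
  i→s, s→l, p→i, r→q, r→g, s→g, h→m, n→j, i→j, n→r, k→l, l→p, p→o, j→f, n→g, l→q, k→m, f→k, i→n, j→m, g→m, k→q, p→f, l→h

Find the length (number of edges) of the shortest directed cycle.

For each vertex v, BFS finds the shortest path from v back to v.
The shortest such closed walk is p → f → k → l → p, length 4.

4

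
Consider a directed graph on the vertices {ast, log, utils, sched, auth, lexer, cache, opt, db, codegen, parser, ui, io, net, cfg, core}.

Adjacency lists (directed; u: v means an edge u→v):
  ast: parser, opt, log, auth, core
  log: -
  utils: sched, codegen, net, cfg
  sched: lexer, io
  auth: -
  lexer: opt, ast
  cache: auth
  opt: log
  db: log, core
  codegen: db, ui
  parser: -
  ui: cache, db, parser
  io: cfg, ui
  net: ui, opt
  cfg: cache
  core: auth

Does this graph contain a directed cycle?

No

DFS with white/gray/black marking, starting from log:
log gray
log black
ast gray
  parser gray
  parser black
  opt gray
    opt→log: log black — skip
  opt black
  ast→log: log black — skip
  auth gray
  auth black
  core gray
    core→auth: auth black — skip
  core black
ast black
utils gray
  sched gray
    lexer gray
      lexer→opt: opt black — skip
      lexer→ast: ast black — skip
    lexer black
    io gray
      cfg gray
        cache gray
          cache→auth: auth black — skip
        cache black
      cfg black
      ui gray
        ui→cache: cache black — skip
        db gray
          db→log: log black — skip
          db→core: core black — skip
        db black
        ui→parser: parser black — skip
      ui black
    io black
  sched black
  codegen gray
    codegen→db: db black — skip
    codegen→ui: ui black — skip
  codegen black
  net gray
    net→ui: ui black — skip
    net→opt: opt black — skip
  net black
  utils→cfg: cfg black — skip
utils black
Every edge goes to a white or black vertex — no back edge, so the graph is acyclic.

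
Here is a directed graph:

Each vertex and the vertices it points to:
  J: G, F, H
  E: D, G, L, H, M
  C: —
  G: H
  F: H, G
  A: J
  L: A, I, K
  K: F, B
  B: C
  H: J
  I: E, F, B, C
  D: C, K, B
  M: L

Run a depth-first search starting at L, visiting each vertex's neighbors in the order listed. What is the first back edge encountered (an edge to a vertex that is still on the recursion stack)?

H→J

DFS from L (visiting each vertex's neighbors in the order listed); mark gray on enter, black on exit:
L gray
  A gray
    J gray
      G gray
        H gray
          H→J: J is gray → back edge
First back edge: H → J.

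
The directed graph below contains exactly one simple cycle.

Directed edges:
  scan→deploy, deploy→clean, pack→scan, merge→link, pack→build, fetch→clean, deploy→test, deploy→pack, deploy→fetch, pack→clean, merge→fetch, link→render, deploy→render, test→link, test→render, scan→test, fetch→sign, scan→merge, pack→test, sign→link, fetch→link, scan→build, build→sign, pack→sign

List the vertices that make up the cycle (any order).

pack, scan, deploy

DFS with gray/black marking from scan:
scan gray
  build gray
    sign gray
      link gray
        render gray
        render black
      link black
    sign black
  build black
  deploy gray
    fetch gray
      fetch→sign: sign black — skip
      fetch→link: link black — skip
      clean gray
      clean black
    fetch black
    deploy→clean: clean black — skip
    pack gray
      test gray
        test→render: render black — skip
        test→link: link black — skip
      test black
      pack→clean: clean black — skip
      pack→scan: scan is gray → back edge
Back edge closes the cycle scan → deploy → pack → scan; its vertices are {pack, scan, deploy}.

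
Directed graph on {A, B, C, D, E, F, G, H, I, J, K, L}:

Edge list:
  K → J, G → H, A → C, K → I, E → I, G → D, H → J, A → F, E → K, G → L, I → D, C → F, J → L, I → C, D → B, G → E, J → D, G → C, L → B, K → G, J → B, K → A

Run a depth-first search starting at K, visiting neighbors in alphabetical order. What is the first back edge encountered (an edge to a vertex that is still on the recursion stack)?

E->K

DFS from K (visiting neighbors in alphabetical order); mark gray on enter, black on exit:
K gray
  A gray
    C gray
      F gray
      F black
    C black
    A→F: F black — skip
  A black
  G gray
    G→C: C black — skip
    D gray
      B gray
      B black
    D black
    E gray
      I gray
        I→C: C black — skip
        I→D: D black — skip
      I black
      E→K: K is gray → back edge
First back edge: E → K.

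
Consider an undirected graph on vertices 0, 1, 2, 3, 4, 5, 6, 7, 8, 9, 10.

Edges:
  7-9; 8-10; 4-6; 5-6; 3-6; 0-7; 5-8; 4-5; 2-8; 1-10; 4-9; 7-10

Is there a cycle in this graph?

Yes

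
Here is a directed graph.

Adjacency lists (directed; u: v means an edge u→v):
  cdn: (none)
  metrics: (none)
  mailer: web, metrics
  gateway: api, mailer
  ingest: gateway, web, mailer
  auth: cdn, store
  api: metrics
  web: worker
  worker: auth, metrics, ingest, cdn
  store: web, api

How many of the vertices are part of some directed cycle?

A vertex is on a directed cycle iff it belongs to a strongly connected component of size ≥ 2 (or has a self-loop).
The vertices on cycles are {web, auth, store, ingest, mailer, worker, gateway} — 7 in total.

7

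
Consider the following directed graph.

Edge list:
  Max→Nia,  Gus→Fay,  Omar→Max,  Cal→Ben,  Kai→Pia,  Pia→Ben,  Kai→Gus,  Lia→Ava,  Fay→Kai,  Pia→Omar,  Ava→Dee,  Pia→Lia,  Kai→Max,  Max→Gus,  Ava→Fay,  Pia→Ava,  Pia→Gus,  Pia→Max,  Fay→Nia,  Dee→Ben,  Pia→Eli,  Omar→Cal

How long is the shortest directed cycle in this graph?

For each vertex v, BFS finds the shortest path from v back to v.
The shortest such closed walk is Gus → Fay → Kai → Gus, length 3.

3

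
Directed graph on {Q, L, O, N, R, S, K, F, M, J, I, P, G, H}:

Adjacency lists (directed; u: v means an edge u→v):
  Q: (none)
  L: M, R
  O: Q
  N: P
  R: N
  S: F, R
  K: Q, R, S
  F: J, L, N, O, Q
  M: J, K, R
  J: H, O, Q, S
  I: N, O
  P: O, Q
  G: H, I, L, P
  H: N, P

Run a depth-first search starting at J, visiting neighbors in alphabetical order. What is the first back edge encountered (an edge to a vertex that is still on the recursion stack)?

F→J

DFS from J (visiting neighbors in alphabetical order); mark gray on enter, black on exit:
J gray
  H gray
    N gray
      P gray
        O gray
          Q gray
          Q black
        O black
        P→Q: Q black — skip
      P black
    N black
    H→P: P black — skip
  H black
  J→O: O black — skip
  J→Q: Q black — skip
  S gray
    F gray
      F→J: J is gray → back edge
First back edge: F → J.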